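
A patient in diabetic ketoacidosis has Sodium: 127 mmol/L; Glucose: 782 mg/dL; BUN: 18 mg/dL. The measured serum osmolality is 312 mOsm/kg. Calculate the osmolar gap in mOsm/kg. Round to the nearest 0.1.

Calculated osmolality = 2·Na + glucose/18 + BUN/2.8
= 2·127 + 782/18 + 18/2.8
= 254 + 43.44 + 6.43
= 303.87 mOsm/kg ≈ 303.9 mOsm/kg
Osmolar gap = measured − calculated = 312 − 303.9 = 8.1 mOsm/kg

8.1 mOsm/kg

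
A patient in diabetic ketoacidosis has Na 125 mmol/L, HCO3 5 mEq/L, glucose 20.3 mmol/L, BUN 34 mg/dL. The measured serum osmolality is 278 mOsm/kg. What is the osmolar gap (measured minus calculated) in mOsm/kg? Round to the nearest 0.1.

Calculated osmolality = 2·Na + glucose + BUN/2.8
= 2·125 + 20.3 + 34/2.8
= 250 + 20.30 + 12.14
= 282.44 mOsm/kg ≈ 282.4 mOsm/kg
Osmolar gap = measured − calculated = 278 − 282.4 = -4.4 mOsm/kg

-4.4 mOsm/kg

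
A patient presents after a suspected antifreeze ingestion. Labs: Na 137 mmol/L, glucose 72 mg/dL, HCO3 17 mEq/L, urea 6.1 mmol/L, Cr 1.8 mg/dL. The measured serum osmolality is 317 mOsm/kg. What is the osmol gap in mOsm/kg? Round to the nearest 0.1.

Calculated osmolality = 2·Na + glucose/18 + urea
= 2·137 + 72/18 + 6.1
= 274 + 4 + 6.10
= 284.1 mOsm/kg ≈ 284.1 mOsm/kg
Osmolar gap = measured − calculated = 317 − 284.1 = 32.9 mOsm/kg

32.9 mOsm/kg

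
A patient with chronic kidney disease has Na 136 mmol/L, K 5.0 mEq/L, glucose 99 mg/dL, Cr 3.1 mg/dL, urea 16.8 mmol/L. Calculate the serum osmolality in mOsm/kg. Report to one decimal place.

294.3 mOsm/kg

Calculated osmolality = 2·Na + glucose/18 + urea
= 2·136 + 99/18 + 16.8
= 272 + 5.50 + 16.80
= 294.3 mOsm/kg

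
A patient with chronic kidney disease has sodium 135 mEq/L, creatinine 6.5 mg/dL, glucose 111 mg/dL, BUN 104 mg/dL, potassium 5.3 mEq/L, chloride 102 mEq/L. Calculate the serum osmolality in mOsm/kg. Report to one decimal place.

313.3 mOsm/kg

Calculated osmolality = 2·Na + glucose/18 + BUN/2.8
= 2·135 + 111/18 + 104/2.8
= 270 + 6.17 + 37.14
= 313.31 mOsm/kg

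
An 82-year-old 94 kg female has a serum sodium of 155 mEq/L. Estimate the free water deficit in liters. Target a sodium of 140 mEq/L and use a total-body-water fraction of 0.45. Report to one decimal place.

4.5 L

TBW = 0.45 · 94 = 42.3 L
Free water deficit = TBW · (Na/140 − 1)
= 42.3 · (155/140 − 1)
= 42.3 · 0.1071
= 4.53 L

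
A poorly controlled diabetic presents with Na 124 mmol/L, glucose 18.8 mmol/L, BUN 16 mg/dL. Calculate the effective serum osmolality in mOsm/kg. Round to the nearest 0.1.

Effective osmolality excludes urea (freely permeant across cell membranes):
2·Na + glucose
= 2·124 + 18.8
= 248 + 18.8
= 266.8 mOsm/kg

266.8 mOsm/kg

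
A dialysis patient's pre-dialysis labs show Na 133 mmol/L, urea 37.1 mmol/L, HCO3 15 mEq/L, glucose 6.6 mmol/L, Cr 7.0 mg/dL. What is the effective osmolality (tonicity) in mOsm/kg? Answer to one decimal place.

Effective osmolality excludes urea (freely permeant across cell membranes):
2·Na + glucose
= 2·133 + 6.6
= 266 + 6.6
= 272.6 mOsm/kg

272.6 mOsm/kg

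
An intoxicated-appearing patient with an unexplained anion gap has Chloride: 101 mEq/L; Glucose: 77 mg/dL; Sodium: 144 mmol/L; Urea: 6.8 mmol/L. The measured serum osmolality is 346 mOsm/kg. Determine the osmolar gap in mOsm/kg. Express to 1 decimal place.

46.9 mOsm/kg

Calculated osmolality = 2·Na + glucose/18 + urea
= 2·144 + 77/18 + 6.8
= 288 + 4.28 + 6.80
= 299.08 mOsm/kg ≈ 299.1 mOsm/kg
Osmolar gap = measured − calculated = 346 − 299.1 = 46.9 mOsm/kg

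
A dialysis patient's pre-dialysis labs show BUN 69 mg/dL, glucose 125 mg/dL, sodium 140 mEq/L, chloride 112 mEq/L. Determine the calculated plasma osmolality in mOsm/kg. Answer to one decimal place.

311.6 mOsm/kg

Calculated osmolality = 2·Na + glucose/18 + BUN/2.8
= 2·140 + 125/18 + 69/2.8
= 280 + 6.94 + 24.64
= 311.58 mOsm/kg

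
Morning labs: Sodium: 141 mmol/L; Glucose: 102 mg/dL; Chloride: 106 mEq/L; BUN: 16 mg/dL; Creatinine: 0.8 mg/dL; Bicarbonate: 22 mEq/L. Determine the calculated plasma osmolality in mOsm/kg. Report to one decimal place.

Calculated osmolality = 2·Na + glucose/18 + BUN/2.8
= 2·141 + 102/18 + 16/2.8
= 282 + 5.67 + 5.71
= 293.38 mOsm/kg

293.4 mOsm/kg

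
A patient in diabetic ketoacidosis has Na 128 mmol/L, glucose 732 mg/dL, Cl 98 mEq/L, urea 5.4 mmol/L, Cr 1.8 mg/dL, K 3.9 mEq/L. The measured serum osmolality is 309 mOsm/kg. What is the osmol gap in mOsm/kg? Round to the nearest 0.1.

6.9 mOsm/kg

Calculated osmolality = 2·Na + glucose/18 + urea
= 2·128 + 732/18 + 5.4
= 256 + 40.67 + 5.40
= 302.07 mOsm/kg ≈ 302.1 mOsm/kg
Osmolar gap = measured − calculated = 309 − 302.1 = 6.9 mOsm/kg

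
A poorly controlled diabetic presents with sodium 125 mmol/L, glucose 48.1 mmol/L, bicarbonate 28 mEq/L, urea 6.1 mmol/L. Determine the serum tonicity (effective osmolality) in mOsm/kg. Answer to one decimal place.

298.1 mOsm/kg

Effective osmolality excludes urea (freely permeant across cell membranes):
2·Na + glucose
= 2·125 + 48.1
= 250 + 48.1
= 298.1 mOsm/kg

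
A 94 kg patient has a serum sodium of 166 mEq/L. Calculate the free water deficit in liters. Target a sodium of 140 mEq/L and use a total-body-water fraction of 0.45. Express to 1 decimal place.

TBW = 0.45 · 94 = 42.3 L
Free water deficit = TBW · (Na/140 − 1)
= 42.3 · (166/140 − 1)
= 42.3 · 0.1857
= 7.86 L

7.9 L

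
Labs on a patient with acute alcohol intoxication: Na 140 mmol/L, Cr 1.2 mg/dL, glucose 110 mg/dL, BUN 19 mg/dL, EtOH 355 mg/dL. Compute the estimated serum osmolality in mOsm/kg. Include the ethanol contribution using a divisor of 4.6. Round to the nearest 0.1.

Calculated osmolality = 2·Na + glucose/18 + BUN/2.8 + ethanol/4.6
= 2·140 + 110/18 + 19/2.8 + 355/4.6
= 280 + 6.11 + 6.79 + 77.17
= 370.07 mOsm/kg

370.1 mOsm/kg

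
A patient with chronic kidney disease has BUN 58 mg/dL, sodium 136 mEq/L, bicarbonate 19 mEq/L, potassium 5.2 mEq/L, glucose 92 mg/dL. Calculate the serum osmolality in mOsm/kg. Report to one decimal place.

Calculated osmolality = 2·Na + glucose/18 + BUN/2.8
= 2·136 + 92/18 + 58/2.8
= 272 + 5.11 + 20.71
= 297.82 mOsm/kg

297.8 mOsm/kg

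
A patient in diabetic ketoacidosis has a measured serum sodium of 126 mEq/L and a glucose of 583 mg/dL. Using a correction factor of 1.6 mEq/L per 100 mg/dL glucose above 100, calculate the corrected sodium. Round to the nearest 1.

Corrected Na = measured Na + 1.6 · (glucose − 100)/100
= 126 + 1.6 · (583 − 100)/100
= 126 + 7.7
= 133.7 mEq/L

134 mEq/L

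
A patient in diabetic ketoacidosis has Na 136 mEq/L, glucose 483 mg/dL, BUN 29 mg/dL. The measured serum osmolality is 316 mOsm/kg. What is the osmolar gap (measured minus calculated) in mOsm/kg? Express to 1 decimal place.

Calculated osmolality = 2·Na + glucose/18 + BUN/2.8
= 2·136 + 483/18 + 29/2.8
= 272 + 26.83 + 10.36
= 309.19 mOsm/kg ≈ 309.2 mOsm/kg
Osmolar gap = measured − calculated = 316 − 309.2 = 6.8 mOsm/kg

6.8 mOsm/kg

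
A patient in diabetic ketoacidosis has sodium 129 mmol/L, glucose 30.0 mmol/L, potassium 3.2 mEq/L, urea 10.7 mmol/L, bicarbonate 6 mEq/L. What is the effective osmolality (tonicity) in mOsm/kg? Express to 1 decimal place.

Effective osmolality excludes urea (freely permeant across cell membranes):
2·Na + glucose
= 2·129 + 30
= 258 + 30
= 288 mOsm/kg

288.0 mOsm/kg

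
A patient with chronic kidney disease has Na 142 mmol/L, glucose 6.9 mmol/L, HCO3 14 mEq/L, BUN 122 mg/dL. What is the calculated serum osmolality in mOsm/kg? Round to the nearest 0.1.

Calculated osmolality = 2·Na + glucose + BUN/2.8
= 2·142 + 6.9 + 122/2.8
= 284 + 6.90 + 43.57
= 334.47 mOsm/kg

334.5 mOsm/kg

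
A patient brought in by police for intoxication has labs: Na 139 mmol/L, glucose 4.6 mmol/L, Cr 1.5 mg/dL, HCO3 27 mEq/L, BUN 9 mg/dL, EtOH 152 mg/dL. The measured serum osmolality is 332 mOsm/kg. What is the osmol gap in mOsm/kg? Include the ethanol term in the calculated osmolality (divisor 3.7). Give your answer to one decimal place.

Calculated osmolality = 2·Na + glucose + BUN/2.8 + ethanol/3.7
= 2·139 + 4.6 + 9/2.8 + 152/3.7
= 278 + 4.60 + 3.21 + 41.08
= 326.89 mOsm/kg ≈ 326.9 mOsm/kg
Osmolar gap = measured − calculated = 332 − 326.9 = 5.1 mOsm/kg

5.1 mOsm/kg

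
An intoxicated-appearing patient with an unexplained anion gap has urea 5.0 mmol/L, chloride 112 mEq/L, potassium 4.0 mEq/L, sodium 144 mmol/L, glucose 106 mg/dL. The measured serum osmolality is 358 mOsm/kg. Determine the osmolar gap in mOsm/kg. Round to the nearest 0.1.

59.1 mOsm/kg

Calculated osmolality = 2·Na + glucose/18 + urea
= 2·144 + 106/18 + 5
= 288 + 5.89 + 5
= 298.89 mOsm/kg ≈ 298.9 mOsm/kg
Osmolar gap = measured − calculated = 358 − 298.9 = 59.1 mOsm/kg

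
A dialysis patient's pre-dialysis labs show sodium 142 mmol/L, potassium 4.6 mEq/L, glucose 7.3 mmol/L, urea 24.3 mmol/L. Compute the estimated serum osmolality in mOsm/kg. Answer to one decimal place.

315.6 mOsm/kg

Calculated osmolality = 2·Na + glucose + urea
= 2·142 + 7.3 + 24.3
= 284 + 7.30 + 24.30
= 315.6 mOsm/kg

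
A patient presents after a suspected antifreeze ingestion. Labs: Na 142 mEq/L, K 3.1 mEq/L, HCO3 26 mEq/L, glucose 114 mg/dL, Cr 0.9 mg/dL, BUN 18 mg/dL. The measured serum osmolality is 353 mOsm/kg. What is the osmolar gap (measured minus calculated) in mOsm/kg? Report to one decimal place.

Calculated osmolality = 2·Na + glucose/18 + BUN/2.8
= 2·142 + 114/18 + 18/2.8
= 284 + 6.33 + 6.43
= 296.76 mOsm/kg ≈ 296.8 mOsm/kg
Osmolar gap = measured − calculated = 353 − 296.8 = 56.2 mOsm/kg

56.2 mOsm/kg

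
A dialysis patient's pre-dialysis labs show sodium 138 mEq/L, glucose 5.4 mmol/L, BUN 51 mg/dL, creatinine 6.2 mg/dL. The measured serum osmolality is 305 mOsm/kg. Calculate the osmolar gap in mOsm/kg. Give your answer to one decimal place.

Calculated osmolality = 2·Na + glucose + BUN/2.8
= 2·138 + 5.4 + 51/2.8
= 276 + 5.40 + 18.21
= 299.61 mOsm/kg ≈ 299.6 mOsm/kg
Osmolar gap = measured − calculated = 305 − 299.6 = 5.4 mOsm/kg

5.4 mOsm/kg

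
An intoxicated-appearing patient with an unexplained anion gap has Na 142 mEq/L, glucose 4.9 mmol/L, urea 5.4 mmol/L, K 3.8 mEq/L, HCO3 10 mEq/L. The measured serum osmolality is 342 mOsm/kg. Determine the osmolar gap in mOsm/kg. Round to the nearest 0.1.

47.7 mOsm/kg

Calculated osmolality = 2·Na + glucose + urea
= 2·142 + 4.9 + 5.4
= 284 + 4.90 + 5.40
= 294.3 mOsm/kg ≈ 294.3 mOsm/kg
Osmolar gap = measured − calculated = 342 − 294.3 = 47.7 mOsm/kg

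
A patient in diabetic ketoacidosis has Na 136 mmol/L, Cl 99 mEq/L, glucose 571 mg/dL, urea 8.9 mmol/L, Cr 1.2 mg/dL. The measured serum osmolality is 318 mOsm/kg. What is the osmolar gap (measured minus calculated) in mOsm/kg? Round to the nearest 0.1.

Calculated osmolality = 2·Na + glucose/18 + urea
= 2·136 + 571/18 + 8.9
= 272 + 31.72 + 8.90
= 312.62 mOsm/kg ≈ 312.6 mOsm/kg
Osmolar gap = measured − calculated = 318 − 312.6 = 5.4 mOsm/kg

5.4 mOsm/kg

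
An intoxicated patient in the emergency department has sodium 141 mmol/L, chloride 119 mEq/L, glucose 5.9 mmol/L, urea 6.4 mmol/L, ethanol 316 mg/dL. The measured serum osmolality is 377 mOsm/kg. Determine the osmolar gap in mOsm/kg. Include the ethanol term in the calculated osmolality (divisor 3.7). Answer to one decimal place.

Calculated osmolality = 2·Na + glucose + urea + ethanol/3.7
= 2·141 + 5.9 + 6.4 + 316/3.7
= 282 + 5.90 + 6.40 + 85.41
= 379.71 mOsm/kg ≈ 379.7 mOsm/kg
Osmolar gap = measured − calculated = 377 − 379.7 = -2.7 mOsm/kg

-2.7 mOsm/kg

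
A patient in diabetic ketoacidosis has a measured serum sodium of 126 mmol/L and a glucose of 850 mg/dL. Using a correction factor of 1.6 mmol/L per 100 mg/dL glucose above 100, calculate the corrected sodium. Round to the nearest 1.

138 mmol/L

Corrected Na = measured Na + 1.6 · (glucose − 100)/100
= 126 + 1.6 · (850 − 100)/100
= 126 + 12
= 138 mmol/L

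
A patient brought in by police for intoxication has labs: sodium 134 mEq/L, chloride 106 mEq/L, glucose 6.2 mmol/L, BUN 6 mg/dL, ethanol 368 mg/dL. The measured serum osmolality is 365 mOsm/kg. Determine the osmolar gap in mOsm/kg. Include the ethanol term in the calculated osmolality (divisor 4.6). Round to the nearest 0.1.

8.7 mOsm/kg

Calculated osmolality = 2·Na + glucose + BUN/2.8 + ethanol/4.6
= 2·134 + 6.2 + 6/2.8 + 368/4.6
= 268 + 6.20 + 2.14 + 80
= 356.34 mOsm/kg ≈ 356.3 mOsm/kg
Osmolar gap = measured − calculated = 365 − 356.3 = 8.7 mOsm/kg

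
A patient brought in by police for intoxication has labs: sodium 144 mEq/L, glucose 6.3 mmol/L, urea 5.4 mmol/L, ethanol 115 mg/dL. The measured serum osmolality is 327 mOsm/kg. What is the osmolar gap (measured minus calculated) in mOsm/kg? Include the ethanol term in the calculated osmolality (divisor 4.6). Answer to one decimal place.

2.3 mOsm/kg

Calculated osmolality = 2·Na + glucose + urea + ethanol/4.6
= 2·144 + 6.3 + 5.4 + 115/4.6
= 288 + 6.30 + 5.40 + 25
= 324.7 mOsm/kg ≈ 324.7 mOsm/kg
Osmolar gap = measured − calculated = 327 − 324.7 = 2.3 mOsm/kg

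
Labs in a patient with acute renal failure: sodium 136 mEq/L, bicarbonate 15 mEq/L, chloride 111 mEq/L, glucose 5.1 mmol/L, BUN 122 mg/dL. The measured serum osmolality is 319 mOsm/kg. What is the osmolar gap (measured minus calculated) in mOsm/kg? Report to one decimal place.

-1.7 mOsm/kg

Calculated osmolality = 2·Na + glucose + BUN/2.8
= 2·136 + 5.1 + 122/2.8
= 272 + 5.10 + 43.57
= 320.67 mOsm/kg ≈ 320.7 mOsm/kg
Osmolar gap = measured − calculated = 319 − 320.7 = -1.7 mOsm/kg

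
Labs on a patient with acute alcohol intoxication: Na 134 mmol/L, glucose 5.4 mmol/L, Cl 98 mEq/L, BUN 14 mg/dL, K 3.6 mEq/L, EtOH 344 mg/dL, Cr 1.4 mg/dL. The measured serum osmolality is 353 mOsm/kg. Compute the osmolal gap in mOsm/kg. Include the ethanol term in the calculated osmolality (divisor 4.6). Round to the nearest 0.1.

-0.2 mOsm/kg

Calculated osmolality = 2·Na + glucose + BUN/2.8 + ethanol/4.6
= 2·134 + 5.4 + 14/2.8 + 344/4.6
= 268 + 5.40 + 5 + 74.78
= 353.18 mOsm/kg ≈ 353.2 mOsm/kg
Osmolar gap = measured − calculated = 353 − 353.2 = -0.2 mOsm/kg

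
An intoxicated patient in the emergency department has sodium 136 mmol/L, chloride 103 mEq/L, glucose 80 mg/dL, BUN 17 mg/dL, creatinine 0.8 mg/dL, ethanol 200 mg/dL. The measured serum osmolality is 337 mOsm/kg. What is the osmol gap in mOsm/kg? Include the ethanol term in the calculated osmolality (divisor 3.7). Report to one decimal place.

Calculated osmolality = 2·Na + glucose/18 + BUN/2.8 + ethanol/3.7
= 2·136 + 80/18 + 17/2.8 + 200/3.7
= 272 + 4.44 + 6.07 + 54.05
= 336.56 mOsm/kg ≈ 336.6 mOsm/kg
Osmolar gap = measured − calculated = 337 − 336.6 = 0.4 mOsm/kg

0.4 mOsm/kg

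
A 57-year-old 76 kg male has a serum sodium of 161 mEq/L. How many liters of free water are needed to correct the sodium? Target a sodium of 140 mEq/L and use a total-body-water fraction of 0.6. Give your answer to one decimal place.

6.8 L

TBW = 0.6 · 76 = 45.6 L
Free water deficit = TBW · (Na/140 − 1)
= 45.6 · (161/140 − 1)
= 45.6 · 0.15
= 6.84 L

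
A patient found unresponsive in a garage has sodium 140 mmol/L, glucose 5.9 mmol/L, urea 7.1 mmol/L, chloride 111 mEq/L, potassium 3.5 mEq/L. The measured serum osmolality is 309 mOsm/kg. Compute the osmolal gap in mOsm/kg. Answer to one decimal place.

16.0 mOsm/kg

Calculated osmolality = 2·Na + glucose + urea
= 2·140 + 5.9 + 7.1
= 280 + 5.90 + 7.10
= 293 mOsm/kg ≈ 293.0 mOsm/kg
Osmolar gap = measured − calculated = 309 − 293.0 = 16.0 mOsm/kg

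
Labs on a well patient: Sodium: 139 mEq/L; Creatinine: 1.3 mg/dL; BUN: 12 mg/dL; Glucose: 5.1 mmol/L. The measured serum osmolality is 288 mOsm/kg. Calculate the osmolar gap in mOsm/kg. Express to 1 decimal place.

Calculated osmolality = 2·Na + glucose + BUN/2.8
= 2·139 + 5.1 + 12/2.8
= 278 + 5.10 + 4.29
= 287.39 mOsm/kg ≈ 287.4 mOsm/kg
Osmolar gap = measured − calculated = 288 − 287.4 = 0.6 mOsm/kg

0.6 mOsm/kg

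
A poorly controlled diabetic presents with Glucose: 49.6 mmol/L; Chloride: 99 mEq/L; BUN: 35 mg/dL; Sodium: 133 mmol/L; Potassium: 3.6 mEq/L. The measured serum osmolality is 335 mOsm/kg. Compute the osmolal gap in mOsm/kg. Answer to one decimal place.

6.9 mOsm/kg

Calculated osmolality = 2·Na + glucose + BUN/2.8
= 2·133 + 49.6 + 35/2.8
= 266 + 49.60 + 12.50
= 328.1 mOsm/kg ≈ 328.1 mOsm/kg
Osmolar gap = measured − calculated = 335 − 328.1 = 6.9 mOsm/kg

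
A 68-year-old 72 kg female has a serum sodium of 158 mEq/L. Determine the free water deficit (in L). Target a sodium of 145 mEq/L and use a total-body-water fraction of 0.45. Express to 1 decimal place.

2.9 L

TBW = 0.45 · 72 = 32.4 L
Free water deficit = TBW · (Na/145 − 1)
= 32.4 · (158/145 − 1)
= 32.4 · 0.0897
= 2.91 L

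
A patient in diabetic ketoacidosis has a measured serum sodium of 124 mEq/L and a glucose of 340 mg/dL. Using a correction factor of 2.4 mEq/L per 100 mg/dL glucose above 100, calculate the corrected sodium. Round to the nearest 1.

130 mEq/L

Corrected Na = measured Na + 2.4 · (glucose − 100)/100
= 124 + 2.4 · (340 − 100)/100
= 124 + 5.8
= 129.8 mEq/L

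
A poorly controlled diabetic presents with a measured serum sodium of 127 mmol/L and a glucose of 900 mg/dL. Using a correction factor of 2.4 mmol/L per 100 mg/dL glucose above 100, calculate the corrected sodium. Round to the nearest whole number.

146 mmol/L

Corrected Na = measured Na + 2.4 · (glucose − 100)/100
= 127 + 2.4 · (900 − 100)/100
= 127 + 19.2
= 146.2 mmol/L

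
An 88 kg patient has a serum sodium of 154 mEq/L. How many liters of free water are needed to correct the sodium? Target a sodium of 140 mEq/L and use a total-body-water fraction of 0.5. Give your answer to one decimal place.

TBW = 0.5 · 88 = 44 L
Free water deficit = TBW · (Na/140 − 1)
= 44 · (154/140 − 1)
= 44 · 0.1
= 4.4 L

4.4 L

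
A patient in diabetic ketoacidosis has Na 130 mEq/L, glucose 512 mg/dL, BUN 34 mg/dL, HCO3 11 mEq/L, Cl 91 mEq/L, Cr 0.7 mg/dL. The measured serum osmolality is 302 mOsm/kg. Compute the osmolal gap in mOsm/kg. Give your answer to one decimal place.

Calculated osmolality = 2·Na + glucose/18 + BUN/2.8
= 2·130 + 512/18 + 34/2.8
= 260 + 28.44 + 12.14
= 300.58 mOsm/kg ≈ 300.6 mOsm/kg
Osmolar gap = measured − calculated = 302 − 300.6 = 1.4 mOsm/kg

1.4 mOsm/kg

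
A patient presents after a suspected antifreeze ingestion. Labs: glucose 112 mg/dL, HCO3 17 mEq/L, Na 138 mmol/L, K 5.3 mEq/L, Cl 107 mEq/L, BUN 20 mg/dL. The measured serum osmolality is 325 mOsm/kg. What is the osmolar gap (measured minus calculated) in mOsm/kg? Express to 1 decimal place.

35.6 mOsm/kg

Calculated osmolality = 2·Na + glucose/18 + BUN/2.8
= 2·138 + 112/18 + 20/2.8
= 276 + 6.22 + 7.14
= 289.36 mOsm/kg ≈ 289.4 mOsm/kg
Osmolar gap = measured − calculated = 325 − 289.4 = 35.6 mOsm/kg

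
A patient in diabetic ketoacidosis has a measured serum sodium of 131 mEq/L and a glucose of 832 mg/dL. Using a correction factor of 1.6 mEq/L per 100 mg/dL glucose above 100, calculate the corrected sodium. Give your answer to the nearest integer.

Corrected Na = measured Na + 1.6 · (glucose − 100)/100
= 131 + 1.6 · (832 − 100)/100
= 131 + 11.7
= 142.7 mEq/L

143 mEq/L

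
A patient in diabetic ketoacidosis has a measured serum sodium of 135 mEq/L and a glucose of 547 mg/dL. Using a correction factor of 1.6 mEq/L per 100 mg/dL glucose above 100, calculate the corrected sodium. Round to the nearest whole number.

142 mEq/L

Corrected Na = measured Na + 1.6 · (glucose − 100)/100
= 135 + 1.6 · (547 − 100)/100
= 135 + 7.2
= 142.2 mEq/L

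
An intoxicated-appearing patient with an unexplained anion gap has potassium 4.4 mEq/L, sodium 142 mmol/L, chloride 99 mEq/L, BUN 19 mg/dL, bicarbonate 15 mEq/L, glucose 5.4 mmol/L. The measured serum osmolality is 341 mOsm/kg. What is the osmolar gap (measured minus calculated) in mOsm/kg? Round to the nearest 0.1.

Calculated osmolality = 2·Na + glucose + BUN/2.8
= 2·142 + 5.4 + 19/2.8
= 284 + 5.40 + 6.79
= 296.19 mOsm/kg ≈ 296.2 mOsm/kg
Osmolar gap = measured − calculated = 341 − 296.2 = 44.8 mOsm/kg

44.8 mOsm/kg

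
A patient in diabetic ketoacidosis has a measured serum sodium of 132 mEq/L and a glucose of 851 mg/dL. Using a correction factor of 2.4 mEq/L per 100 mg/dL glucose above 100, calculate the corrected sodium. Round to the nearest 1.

150 mEq/L

Corrected Na = measured Na + 2.4 · (glucose − 100)/100
= 132 + 2.4 · (851 − 100)/100
= 132 + 18
= 150 mEq/L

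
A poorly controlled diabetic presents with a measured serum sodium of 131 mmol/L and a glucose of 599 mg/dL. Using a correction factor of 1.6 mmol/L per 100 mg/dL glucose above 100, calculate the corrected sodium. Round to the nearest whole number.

139 mmol/L

Corrected Na = measured Na + 1.6 · (glucose − 100)/100
= 131 + 1.6 · (599 − 100)/100
= 131 + 8
= 139 mmol/L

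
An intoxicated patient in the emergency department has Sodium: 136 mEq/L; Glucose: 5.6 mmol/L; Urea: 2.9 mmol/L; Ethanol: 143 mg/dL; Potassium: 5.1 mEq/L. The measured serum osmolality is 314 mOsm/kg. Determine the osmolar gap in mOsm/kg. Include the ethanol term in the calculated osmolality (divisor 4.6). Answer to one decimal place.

2.4 mOsm/kg

Calculated osmolality = 2·Na + glucose + urea + ethanol/4.6
= 2·136 + 5.6 + 2.9 + 143/4.6
= 272 + 5.60 + 2.90 + 31.09
= 311.59 mOsm/kg ≈ 311.6 mOsm/kg
Osmolar gap = measured − calculated = 314 − 311.6 = 2.4 mOsm/kg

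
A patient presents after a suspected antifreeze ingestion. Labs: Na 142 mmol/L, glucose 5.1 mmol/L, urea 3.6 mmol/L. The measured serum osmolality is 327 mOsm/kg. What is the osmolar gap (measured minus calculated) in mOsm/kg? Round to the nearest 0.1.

34.3 mOsm/kg

Calculated osmolality = 2·Na + glucose + urea
= 2·142 + 5.1 + 3.6
= 284 + 5.10 + 3.60
= 292.7 mOsm/kg ≈ 292.7 mOsm/kg
Osmolar gap = measured − calculated = 327 − 292.7 = 34.3 mOsm/kg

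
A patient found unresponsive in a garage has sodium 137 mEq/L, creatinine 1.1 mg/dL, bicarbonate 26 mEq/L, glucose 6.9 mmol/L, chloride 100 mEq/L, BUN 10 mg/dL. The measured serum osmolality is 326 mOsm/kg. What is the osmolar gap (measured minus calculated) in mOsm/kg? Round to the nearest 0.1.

41.5 mOsm/kg

Calculated osmolality = 2·Na + glucose + BUN/2.8
= 2·137 + 6.9 + 10/2.8
= 274 + 6.90 + 3.57
= 284.47 mOsm/kg ≈ 284.5 mOsm/kg
Osmolar gap = measured − calculated = 326 − 284.5 = 41.5 mOsm/kg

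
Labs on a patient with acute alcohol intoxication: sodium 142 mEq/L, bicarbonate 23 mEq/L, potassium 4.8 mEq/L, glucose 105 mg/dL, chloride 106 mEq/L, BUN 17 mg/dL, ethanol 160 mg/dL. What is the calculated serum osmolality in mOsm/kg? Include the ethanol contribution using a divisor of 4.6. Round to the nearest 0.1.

Calculated osmolality = 2·Na + glucose/18 + BUN/2.8 + ethanol/4.6
= 2·142 + 105/18 + 17/2.8 + 160/4.6
= 284 + 5.83 + 6.07 + 34.78
= 330.68 mOsm/kg

330.7 mOsm/kg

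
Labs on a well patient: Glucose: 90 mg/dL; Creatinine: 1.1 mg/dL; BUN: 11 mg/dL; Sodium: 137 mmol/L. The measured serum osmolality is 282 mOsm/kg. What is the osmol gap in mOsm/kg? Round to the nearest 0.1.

-0.9 mOsm/kg

Calculated osmolality = 2·Na + glucose/18 + BUN/2.8
= 2·137 + 90/18 + 11/2.8
= 274 + 5 + 3.93
= 282.93 mOsm/kg ≈ 282.9 mOsm/kg
Osmolar gap = measured − calculated = 282 − 282.9 = -0.9 mOsm/kg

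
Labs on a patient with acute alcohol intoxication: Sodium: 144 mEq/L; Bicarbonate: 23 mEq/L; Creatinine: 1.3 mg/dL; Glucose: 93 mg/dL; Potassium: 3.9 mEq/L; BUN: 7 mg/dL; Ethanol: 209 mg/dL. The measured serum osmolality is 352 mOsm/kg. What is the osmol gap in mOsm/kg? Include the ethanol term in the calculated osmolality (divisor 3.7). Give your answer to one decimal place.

Calculated osmolality = 2·Na + glucose/18 + BUN/2.8 + ethanol/3.7
= 2·144 + 93/18 + 7/2.8 + 209/3.7
= 288 + 5.17 + 2.50 + 56.49
= 352.16 mOsm/kg ≈ 352.2 mOsm/kg
Osmolar gap = measured − calculated = 352 − 352.2 = -0.2 mOsm/kg

-0.2 mOsm/kg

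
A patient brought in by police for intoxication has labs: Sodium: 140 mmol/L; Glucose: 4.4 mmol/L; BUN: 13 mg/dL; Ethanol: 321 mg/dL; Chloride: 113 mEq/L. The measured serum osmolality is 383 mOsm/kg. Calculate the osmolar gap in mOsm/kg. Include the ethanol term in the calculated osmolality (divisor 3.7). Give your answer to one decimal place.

7.2 mOsm/kg

Calculated osmolality = 2·Na + glucose + BUN/2.8 + ethanol/3.7
= 2·140 + 4.4 + 13/2.8 + 321/3.7
= 280 + 4.40 + 4.64 + 86.76
= 375.8 mOsm/kg ≈ 375.8 mOsm/kg
Osmolar gap = measured − calculated = 383 − 375.8 = 7.2 mOsm/kg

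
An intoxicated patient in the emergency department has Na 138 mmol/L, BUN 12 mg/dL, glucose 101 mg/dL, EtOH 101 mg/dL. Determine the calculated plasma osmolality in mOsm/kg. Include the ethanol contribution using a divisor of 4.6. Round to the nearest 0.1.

307.9 mOsm/kg

Calculated osmolality = 2·Na + glucose/18 + BUN/2.8 + ethanol/4.6
= 2·138 + 101/18 + 12/2.8 + 101/4.6
= 276 + 5.61 + 4.29 + 21.96
= 307.86 mOsm/kg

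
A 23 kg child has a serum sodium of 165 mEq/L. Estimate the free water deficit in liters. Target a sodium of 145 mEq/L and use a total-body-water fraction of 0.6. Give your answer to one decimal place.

1.9 L

TBW = 0.6 · 23 = 13.8 L
Free water deficit = TBW · (Na/145 − 1)
= 13.8 · (165/145 − 1)
= 13.8 · 0.1379
= 1.9 L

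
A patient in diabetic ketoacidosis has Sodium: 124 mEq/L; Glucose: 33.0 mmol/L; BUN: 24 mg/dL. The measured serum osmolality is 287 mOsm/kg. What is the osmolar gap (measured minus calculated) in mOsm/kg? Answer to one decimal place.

Calculated osmolality = 2·Na + glucose + BUN/2.8
= 2·124 + 33 + 24/2.8
= 248 + 33 + 8.57
= 289.57 mOsm/kg ≈ 289.6 mOsm/kg
Osmolar gap = measured − calculated = 287 − 289.6 = -2.6 mOsm/kg

-2.6 mOsm/kg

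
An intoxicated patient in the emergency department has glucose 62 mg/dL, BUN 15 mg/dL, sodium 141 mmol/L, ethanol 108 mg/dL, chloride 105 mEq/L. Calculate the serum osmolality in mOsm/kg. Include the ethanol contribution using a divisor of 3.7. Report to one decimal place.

320.0 mOsm/kg

Calculated osmolality = 2·Na + glucose/18 + BUN/2.8 + ethanol/3.7
= 2·141 + 62/18 + 15/2.8 + 108/3.7
= 282 + 3.44 + 5.36 + 29.19
= 319.99 mOsm/kg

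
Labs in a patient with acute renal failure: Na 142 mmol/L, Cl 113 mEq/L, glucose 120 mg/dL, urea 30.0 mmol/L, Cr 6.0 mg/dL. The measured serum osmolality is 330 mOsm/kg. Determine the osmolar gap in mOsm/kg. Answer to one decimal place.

Calculated osmolality = 2·Na + glucose/18 + urea
= 2·142 + 120/18 + 30
= 284 + 6.67 + 30
= 320.67 mOsm/kg ≈ 320.7 mOsm/kg
Osmolar gap = measured − calculated = 330 − 320.7 = 9.3 mOsm/kg

9.3 mOsm/kg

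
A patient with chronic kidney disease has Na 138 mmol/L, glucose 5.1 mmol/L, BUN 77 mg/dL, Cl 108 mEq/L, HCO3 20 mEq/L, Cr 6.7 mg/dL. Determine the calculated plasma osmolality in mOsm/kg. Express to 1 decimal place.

308.6 mOsm/kg

Calculated osmolality = 2·Na + glucose + BUN/2.8
= 2·138 + 5.1 + 77/2.8
= 276 + 5.10 + 27.50
= 308.6 mOsm/kg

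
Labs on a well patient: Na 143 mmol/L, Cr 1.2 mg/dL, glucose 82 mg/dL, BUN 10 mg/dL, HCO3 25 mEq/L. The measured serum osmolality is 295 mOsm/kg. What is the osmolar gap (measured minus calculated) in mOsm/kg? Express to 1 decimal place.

Calculated osmolality = 2·Na + glucose/18 + BUN/2.8
= 2·143 + 82/18 + 10/2.8
= 286 + 4.56 + 3.57
= 294.13 mOsm/kg ≈ 294.1 mOsm/kg
Osmolar gap = measured − calculated = 295 − 294.1 = 0.9 mOsm/kg

0.9 mOsm/kg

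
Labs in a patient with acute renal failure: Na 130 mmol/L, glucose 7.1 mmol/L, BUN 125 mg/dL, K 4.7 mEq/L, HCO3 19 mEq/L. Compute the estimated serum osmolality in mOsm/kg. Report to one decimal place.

311.7 mOsm/kg

Calculated osmolality = 2·Na + glucose + BUN/2.8
= 2·130 + 7.1 + 125/2.8
= 260 + 7.10 + 44.64
= 311.74 mOsm/kg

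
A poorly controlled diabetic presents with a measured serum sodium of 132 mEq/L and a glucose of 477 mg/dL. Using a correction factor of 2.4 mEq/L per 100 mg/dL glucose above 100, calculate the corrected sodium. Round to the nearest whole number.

Corrected Na = measured Na + 2.4 · (glucose − 100)/100
= 132 + 2.4 · (477 − 100)/100
= 132 + 9
= 141 mEq/L

141 mEq/L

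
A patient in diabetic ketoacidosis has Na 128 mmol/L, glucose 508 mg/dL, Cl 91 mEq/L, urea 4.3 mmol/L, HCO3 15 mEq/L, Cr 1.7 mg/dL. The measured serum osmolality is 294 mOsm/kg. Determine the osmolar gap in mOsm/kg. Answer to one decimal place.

5.5 mOsm/kg

Calculated osmolality = 2·Na + glucose/18 + urea
= 2·128 + 508/18 + 4.3
= 256 + 28.22 + 4.30
= 288.52 mOsm/kg ≈ 288.5 mOsm/kg
Osmolar gap = measured − calculated = 294 − 288.5 = 5.5 mOsm/kg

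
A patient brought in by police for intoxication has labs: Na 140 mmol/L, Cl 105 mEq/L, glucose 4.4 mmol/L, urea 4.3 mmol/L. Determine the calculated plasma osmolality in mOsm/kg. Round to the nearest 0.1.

Calculated osmolality = 2·Na + glucose + urea
= 2·140 + 4.4 + 4.3
= 280 + 4.40 + 4.30
= 288.7 mOsm/kg

288.7 mOsm/kg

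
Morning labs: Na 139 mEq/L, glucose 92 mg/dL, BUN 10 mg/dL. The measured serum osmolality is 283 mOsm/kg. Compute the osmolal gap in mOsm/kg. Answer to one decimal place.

-3.7 mOsm/kg

Calculated osmolality = 2·Na + glucose/18 + BUN/2.8
= 2·139 + 92/18 + 10/2.8
= 278 + 5.11 + 3.57
= 286.68 mOsm/kg ≈ 286.7 mOsm/kg
Osmolar gap = measured − calculated = 283 − 286.7 = -3.7 mOsm/kg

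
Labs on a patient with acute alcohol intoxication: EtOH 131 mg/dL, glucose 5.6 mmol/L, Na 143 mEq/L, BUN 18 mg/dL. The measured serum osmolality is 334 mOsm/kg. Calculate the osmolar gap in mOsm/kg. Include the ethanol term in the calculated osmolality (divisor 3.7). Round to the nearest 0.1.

0.6 mOsm/kg

Calculated osmolality = 2·Na + glucose + BUN/2.8 + ethanol/3.7
= 2·143 + 5.6 + 18/2.8 + 131/3.7
= 286 + 5.60 + 6.43 + 35.41
= 333.44 mOsm/kg ≈ 333.4 mOsm/kg
Osmolar gap = measured − calculated = 334 − 333.4 = 0.6 mOsm/kg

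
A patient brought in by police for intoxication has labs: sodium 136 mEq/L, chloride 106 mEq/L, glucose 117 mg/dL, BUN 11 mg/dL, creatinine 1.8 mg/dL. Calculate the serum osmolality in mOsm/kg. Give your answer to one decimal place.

282.4 mOsm/kg

Calculated osmolality = 2·Na + glucose/18 + BUN/2.8
= 2·136 + 117/18 + 11/2.8
= 272 + 6.50 + 3.93
= 282.43 mOsm/kg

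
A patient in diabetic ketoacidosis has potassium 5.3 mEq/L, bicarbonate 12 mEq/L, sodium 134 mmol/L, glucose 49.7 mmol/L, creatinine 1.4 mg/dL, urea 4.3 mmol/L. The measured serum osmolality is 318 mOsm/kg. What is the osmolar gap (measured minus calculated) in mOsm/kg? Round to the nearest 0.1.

-4.0 mOsm/kg

Calculated osmolality = 2·Na + glucose + urea
= 2·134 + 49.7 + 4.3
= 268 + 49.70 + 4.30
= 322 mOsm/kg ≈ 322.0 mOsm/kg
Osmolar gap = measured − calculated = 318 − 322.0 = -4.0 mOsm/kg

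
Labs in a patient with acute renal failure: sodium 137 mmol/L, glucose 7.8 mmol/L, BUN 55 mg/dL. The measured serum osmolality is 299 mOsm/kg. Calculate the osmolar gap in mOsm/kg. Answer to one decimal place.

Calculated osmolality = 2·Na + glucose + BUN/2.8
= 2·137 + 7.8 + 55/2.8
= 274 + 7.80 + 19.64
= 301.44 mOsm/kg ≈ 301.4 mOsm/kg
Osmolar gap = measured − calculated = 299 − 301.4 = -2.4 mOsm/kg

-2.4 mOsm/kg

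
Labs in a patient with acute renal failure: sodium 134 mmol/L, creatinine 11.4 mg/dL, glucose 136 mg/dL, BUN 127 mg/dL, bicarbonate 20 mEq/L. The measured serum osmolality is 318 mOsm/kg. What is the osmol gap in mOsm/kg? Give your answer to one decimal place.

Calculated osmolality = 2·Na + glucose/18 + BUN/2.8
= 2·134 + 136/18 + 127/2.8
= 268 + 7.56 + 45.36
= 320.92 mOsm/kg ≈ 320.9 mOsm/kg
Osmolar gap = measured − calculated = 318 − 320.9 = -2.9 mOsm/kg

-2.9 mOsm/kg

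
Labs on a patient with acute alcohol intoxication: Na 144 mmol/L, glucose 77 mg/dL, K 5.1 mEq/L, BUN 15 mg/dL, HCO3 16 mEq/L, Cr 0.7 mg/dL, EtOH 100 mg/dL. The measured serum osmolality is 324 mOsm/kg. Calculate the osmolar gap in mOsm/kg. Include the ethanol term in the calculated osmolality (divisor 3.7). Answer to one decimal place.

Calculated osmolality = 2·Na + glucose/18 + BUN/2.8 + ethanol/3.7
= 2·144 + 77/18 + 15/2.8 + 100/3.7
= 288 + 4.28 + 5.36 + 27.03
= 324.67 mOsm/kg ≈ 324.7 mOsm/kg
Osmolar gap = measured − calculated = 324 − 324.7 = -0.7 mOsm/kg

-0.7 mOsm/kg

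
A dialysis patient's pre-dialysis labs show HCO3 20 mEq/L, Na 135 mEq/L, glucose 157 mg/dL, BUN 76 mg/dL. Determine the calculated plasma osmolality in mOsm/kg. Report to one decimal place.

305.9 mOsm/kg

Calculated osmolality = 2·Na + glucose/18 + BUN/2.8
= 2·135 + 157/18 + 76/2.8
= 270 + 8.72 + 27.14
= 305.86 mOsm/kg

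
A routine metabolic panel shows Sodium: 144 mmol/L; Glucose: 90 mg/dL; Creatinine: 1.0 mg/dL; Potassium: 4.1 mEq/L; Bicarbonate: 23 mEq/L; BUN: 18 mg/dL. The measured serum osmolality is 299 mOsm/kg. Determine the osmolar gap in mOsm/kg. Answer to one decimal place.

-0.4 mOsm/kg

Calculated osmolality = 2·Na + glucose/18 + BUN/2.8
= 2·144 + 90/18 + 18/2.8
= 288 + 5 + 6.43
= 299.43 mOsm/kg ≈ 299.4 mOsm/kg
Osmolar gap = measured − calculated = 299 − 299.4 = -0.4 mOsm/kg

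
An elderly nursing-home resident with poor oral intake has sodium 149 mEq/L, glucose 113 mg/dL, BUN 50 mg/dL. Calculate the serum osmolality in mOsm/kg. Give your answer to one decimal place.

Calculated osmolality = 2·Na + glucose/18 + BUN/2.8
= 2·149 + 113/18 + 50/2.8
= 298 + 6.28 + 17.86
= 322.14 mOsm/kg

322.1 mOsm/kg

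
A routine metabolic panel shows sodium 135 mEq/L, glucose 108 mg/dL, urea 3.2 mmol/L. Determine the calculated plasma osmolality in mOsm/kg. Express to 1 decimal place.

279.2 mOsm/kg

Calculated osmolality = 2·Na + glucose/18 + urea
= 2·135 + 108/18 + 3.2
= 270 + 6 + 3.20
= 279.2 mOsm/kg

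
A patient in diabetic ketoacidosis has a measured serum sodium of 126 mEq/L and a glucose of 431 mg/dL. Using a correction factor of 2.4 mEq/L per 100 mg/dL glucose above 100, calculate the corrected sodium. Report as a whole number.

Corrected Na = measured Na + 2.4 · (glucose − 100)/100
= 126 + 2.4 · (431 − 100)/100
= 126 + 7.9
= 133.9 mEq/L

134 mEq/L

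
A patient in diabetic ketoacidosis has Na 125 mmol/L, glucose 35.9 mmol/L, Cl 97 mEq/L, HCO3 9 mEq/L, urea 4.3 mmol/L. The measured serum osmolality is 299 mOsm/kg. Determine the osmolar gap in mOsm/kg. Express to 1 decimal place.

8.8 mOsm/kg

Calculated osmolality = 2·Na + glucose + urea
= 2·125 + 35.9 + 4.3
= 250 + 35.90 + 4.30
= 290.2 mOsm/kg ≈ 290.2 mOsm/kg
Osmolar gap = measured − calculated = 299 − 290.2 = 8.8 mOsm/kg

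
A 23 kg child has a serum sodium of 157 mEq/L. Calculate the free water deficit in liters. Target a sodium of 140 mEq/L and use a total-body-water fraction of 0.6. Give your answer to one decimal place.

TBW = 0.6 · 23 = 13.8 L
Free water deficit = TBW · (Na/140 − 1)
= 13.8 · (157/140 − 1)
= 13.8 · 0.1214
= 1.68 L

1.7 L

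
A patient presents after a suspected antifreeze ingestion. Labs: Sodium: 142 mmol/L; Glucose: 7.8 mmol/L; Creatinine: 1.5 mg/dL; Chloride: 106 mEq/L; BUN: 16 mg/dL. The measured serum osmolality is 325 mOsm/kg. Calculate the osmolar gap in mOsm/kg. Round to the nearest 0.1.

27.5 mOsm/kg

Calculated osmolality = 2·Na + glucose + BUN/2.8
= 2·142 + 7.8 + 16/2.8
= 284 + 7.80 + 5.71
= 297.51 mOsm/kg ≈ 297.5 mOsm/kg
Osmolar gap = measured − calculated = 325 − 297.5 = 27.5 mOsm/kg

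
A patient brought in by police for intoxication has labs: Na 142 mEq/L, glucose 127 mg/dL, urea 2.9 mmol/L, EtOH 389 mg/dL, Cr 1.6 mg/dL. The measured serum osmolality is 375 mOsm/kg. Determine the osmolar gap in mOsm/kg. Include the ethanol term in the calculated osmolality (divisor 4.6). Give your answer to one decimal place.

-3.5 mOsm/kg

Calculated osmolality = 2·Na + glucose/18 + urea + ethanol/4.6
= 2·142 + 127/18 + 2.9 + 389/4.6
= 284 + 7.06 + 2.90 + 84.57
= 378.53 mOsm/kg ≈ 378.5 mOsm/kg
Osmolar gap = measured − calculated = 375 − 378.5 = -3.5 mOsm/kg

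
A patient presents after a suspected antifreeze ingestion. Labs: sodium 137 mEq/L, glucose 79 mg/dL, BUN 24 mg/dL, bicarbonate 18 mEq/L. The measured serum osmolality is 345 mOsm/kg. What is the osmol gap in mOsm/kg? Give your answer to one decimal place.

58.0 mOsm/kg

Calculated osmolality = 2·Na + glucose/18 + BUN/2.8
= 2·137 + 79/18 + 24/2.8
= 274 + 4.39 + 8.57
= 286.96 mOsm/kg ≈ 287.0 mOsm/kg
Osmolar gap = measured − calculated = 345 − 287.0 = 58.0 mOsm/kg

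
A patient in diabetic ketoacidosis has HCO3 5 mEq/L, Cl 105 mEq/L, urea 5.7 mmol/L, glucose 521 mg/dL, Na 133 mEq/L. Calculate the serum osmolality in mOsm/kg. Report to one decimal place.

300.6 mOsm/kg

Calculated osmolality = 2·Na + glucose/18 + urea
= 2·133 + 521/18 + 5.7
= 266 + 28.94 + 5.70
= 300.64 mOsm/kg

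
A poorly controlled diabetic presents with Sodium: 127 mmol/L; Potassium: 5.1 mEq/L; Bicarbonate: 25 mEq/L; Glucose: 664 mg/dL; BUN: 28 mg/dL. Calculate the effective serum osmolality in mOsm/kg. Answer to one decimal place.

290.9 mOsm/kg

Effective osmolality excludes urea (freely permeant across cell membranes):
2·Na + glucose/18
= 2·127 + 664/18
= 254 + 36.89
= 290.89 mOsm/kg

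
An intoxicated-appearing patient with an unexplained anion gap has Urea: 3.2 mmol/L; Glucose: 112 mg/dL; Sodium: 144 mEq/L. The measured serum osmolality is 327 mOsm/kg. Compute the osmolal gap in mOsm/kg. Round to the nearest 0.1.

Calculated osmolality = 2·Na + glucose/18 + urea
= 2·144 + 112/18 + 3.2
= 288 + 6.22 + 3.20
= 297.42 mOsm/kg ≈ 297.4 mOsm/kg
Osmolar gap = measured − calculated = 327 − 297.4 = 29.6 mOsm/kg

29.6 mOsm/kg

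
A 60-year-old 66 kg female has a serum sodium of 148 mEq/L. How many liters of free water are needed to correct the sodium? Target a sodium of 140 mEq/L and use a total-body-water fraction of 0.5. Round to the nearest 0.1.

1.9 L

TBW = 0.5 · 66 = 33 L
Free water deficit = TBW · (Na/140 − 1)
= 33 · (148/140 − 1)
= 33 · 0.0571
= 1.88 L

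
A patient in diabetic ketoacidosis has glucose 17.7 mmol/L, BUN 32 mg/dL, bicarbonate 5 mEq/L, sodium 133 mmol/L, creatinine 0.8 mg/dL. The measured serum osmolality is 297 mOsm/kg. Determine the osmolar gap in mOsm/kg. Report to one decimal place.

Calculated osmolality = 2·Na + glucose + BUN/2.8
= 2·133 + 17.7 + 32/2.8
= 266 + 17.70 + 11.43
= 295.13 mOsm/kg ≈ 295.1 mOsm/kg
Osmolar gap = measured − calculated = 297 − 295.1 = 1.9 mOsm/kg

1.9 mOsm/kg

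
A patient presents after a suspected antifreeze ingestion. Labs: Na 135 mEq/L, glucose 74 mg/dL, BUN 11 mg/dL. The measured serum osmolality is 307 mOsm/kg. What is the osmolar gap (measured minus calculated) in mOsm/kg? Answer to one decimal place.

Calculated osmolality = 2·Na + glucose/18 + BUN/2.8
= 2·135 + 74/18 + 11/2.8
= 270 + 4.11 + 3.93
= 278.04 mOsm/kg ≈ 278.0 mOsm/kg
Osmolar gap = measured − calculated = 307 − 278.0 = 29.0 mOsm/kg

29.0 mOsm/kg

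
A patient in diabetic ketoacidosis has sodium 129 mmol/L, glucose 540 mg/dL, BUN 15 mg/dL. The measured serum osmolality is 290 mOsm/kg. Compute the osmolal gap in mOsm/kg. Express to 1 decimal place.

Calculated osmolality = 2·Na + glucose/18 + BUN/2.8
= 2·129 + 540/18 + 15/2.8
= 258 + 30 + 5.36
= 293.36 mOsm/kg ≈ 293.4 mOsm/kg
Osmolar gap = measured − calculated = 290 − 293.4 = -3.4 mOsm/kg

-3.4 mOsm/kg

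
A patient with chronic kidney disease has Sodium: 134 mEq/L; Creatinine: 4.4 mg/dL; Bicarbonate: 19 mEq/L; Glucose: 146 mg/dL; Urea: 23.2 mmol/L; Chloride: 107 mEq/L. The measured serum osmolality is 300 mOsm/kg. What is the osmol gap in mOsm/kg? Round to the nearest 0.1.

Calculated osmolality = 2·Na + glucose/18 + urea
= 2·134 + 146/18 + 23.2
= 268 + 8.11 + 23.20
= 299.31 mOsm/kg ≈ 299.3 mOsm/kg
Osmolar gap = measured − calculated = 300 − 299.3 = 0.7 mOsm/kg

0.7 mOsm/kg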